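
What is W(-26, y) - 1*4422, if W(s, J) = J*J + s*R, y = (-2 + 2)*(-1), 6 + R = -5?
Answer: -4136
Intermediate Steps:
R = -11 (R = -6 - 5 = -11)
y = 0 (y = 0*(-1) = 0)
W(s, J) = J² - 11*s (W(s, J) = J*J + s*(-11) = J² - 11*s)
W(-26, y) - 1*4422 = (0² - 11*(-26)) - 1*4422 = (0 + 286) - 4422 = 286 - 4422 = -4136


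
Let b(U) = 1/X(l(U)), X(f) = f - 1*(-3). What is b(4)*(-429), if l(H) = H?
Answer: -429/7 ≈ -61.286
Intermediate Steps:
X(f) = 3 + f (X(f) = f + 3 = 3 + f)
b(U) = 1/(3 + U)
b(4)*(-429) = -429/(3 + 4) = -429/7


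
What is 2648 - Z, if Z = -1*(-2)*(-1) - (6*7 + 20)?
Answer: 2712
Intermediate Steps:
Z = -64 (Z = 2*(-1) - (42 + 20) = -2 - 1*62 = -2 - 62 = -64)
2648 - Z = 2648 - 1*(-64) = 2648 + 64 = 2712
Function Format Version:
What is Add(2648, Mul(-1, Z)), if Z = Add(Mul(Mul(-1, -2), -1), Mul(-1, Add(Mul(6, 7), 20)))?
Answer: 2712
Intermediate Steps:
Z = -64 (Z = Add(Mul(2, -1), Mul(-1, Add(42, 20))) = Add(-2, Mul(-1, 62)) = Add(-2, -62) = -64)
Add(2648, Mul(-1, Z)) = Add(2648, Mul(-1, -64)) = Add(2648, 64) = 2712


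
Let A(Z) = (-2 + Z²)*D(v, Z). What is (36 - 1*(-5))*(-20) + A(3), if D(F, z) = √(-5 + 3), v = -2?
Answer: -820 + 7*I*√2 ≈ -820.0 + 9.8995*I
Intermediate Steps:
D(F, z) = I*√2 (D(F, z) = √(-2) = I*√2)
A(Z) = I*√2*(-2 + Z²) (A(Z) = (-2 + Z²)*(I*√2) = I*√2*(-2 + Z²))
(36 - 1*(-5))*(-20) + A(3) = (36 - 1*(-5))*(-20) + I*√2*(-2 + 3²) = (36 + 5)*(-20) + I*√2*(-2 + 9) = 41*(-20) + I*√2*7 = -820 + 7*I*√2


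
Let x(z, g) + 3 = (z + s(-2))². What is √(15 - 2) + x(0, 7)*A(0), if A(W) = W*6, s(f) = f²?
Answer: √13 ≈ 3.6056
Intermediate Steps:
A(W) = 6*W
x(z, g) = -3 + (4 + z)² (x(z, g) = -3 + (z + (-2)²)² = -3 + (z + 4)² = -3 + (4 + z)²)
√(15 - 2) + x(0, 7)*A(0) = √(15 - 2) + (-3 + (4 + 0)²)*(6*0) = √13 + (-3 + 4²)*0 = √13 + (-3 + 16)*0 = √13 + 13*0 = √13 + 0 = √13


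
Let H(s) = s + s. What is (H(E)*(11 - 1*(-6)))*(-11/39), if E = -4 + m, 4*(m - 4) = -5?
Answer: 935/78 ≈ 11.987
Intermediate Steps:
m = 11/4 (m = 4 + (¼)*(-5) = 4 - 5/4 = 11/4 ≈ 2.7500)
E = -5/4 (E = -4 + 11/4 = -5/4 ≈ -1.2500)
H(s) = 2*s
(H(E)*(11 - 1*(-6)))*(-11/39) = ((2*(-5/4))*(11 - 1*(-6)))*(-11/39) = (-5*(11 + 6)/2)*(-11*1/39) = -5/2*17*(-11/39) = -85/2*(-11/39) = 935/78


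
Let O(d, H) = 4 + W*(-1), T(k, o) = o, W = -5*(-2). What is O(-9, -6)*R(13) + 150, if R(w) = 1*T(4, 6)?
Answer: 114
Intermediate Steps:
W = 10
R(w) = 6 (R(w) = 1*6 = 6)
O(d, H) = -6 (O(d, H) = 4 + 10*(-1) = 4 - 10 = -6)
O(-9, -6)*R(13) + 150 = -6*6 + 150 = -36 + 150 = 114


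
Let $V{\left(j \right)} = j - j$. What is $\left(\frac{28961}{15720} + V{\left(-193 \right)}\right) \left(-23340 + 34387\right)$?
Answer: $\frac{319932167}{15720} \approx 20352.0$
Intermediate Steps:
$V{\left(j \right)} = 0$
$\left(\frac{28961}{15720} + V{\left(-193 \right)}\right) \left(-23340 + 34387\right) = \left(\frac{28961}{15720} + 0\right) \left(-23340 + 34387\right) = \left(28961 \cdot \frac{1}{15720} + 0\right) 11047 = \left(\frac{28961}{15720} + 0\right) 11047 = \frac{28961}{15720} \cdot 11047 = \frac{319932167}{15720}$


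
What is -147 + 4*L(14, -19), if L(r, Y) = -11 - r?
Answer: -247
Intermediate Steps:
-147 + 4*L(14, -19) = -147 + 4*(-11 - 1*14) = -147 + 4*(-11 - 14) = -147 + 4*(-25) = -147 - 100 = -247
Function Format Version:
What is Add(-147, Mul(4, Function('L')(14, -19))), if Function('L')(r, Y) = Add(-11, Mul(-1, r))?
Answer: -247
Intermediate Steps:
Add(-147, Mul(4, Function('L')(14, -19))) = Add(-147, Mul(4, Add(-11, Mul(-1, 14)))) = Add(-147, Mul(4, Add(-11, -14))) = Add(-147, Mul(4, -25)) = Add(-147, -100) = -247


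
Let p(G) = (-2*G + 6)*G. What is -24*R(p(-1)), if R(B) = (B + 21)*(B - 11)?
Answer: 5928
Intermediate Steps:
p(G) = G*(6 - 2*G) (p(G) = (6 - 2*G)*G = G*(6 - 2*G))
R(B) = (-11 + B)*(21 + B) (R(B) = (21 + B)*(-11 + B) = (-11 + B)*(21 + B))
-24*R(p(-1)) = -24*(-231 + (2*(-1)*(3 - 1*(-1)))² + 10*(2*(-1)*(3 - 1*(-1)))) = -24*(-231 + (2*(-1)*(3 + 1))² + 10*(2*(-1)*(3 + 1))) = -24*(-231 + (2*(-1)*4)² + 10*(2*(-1)*4)) = -24*(-231 + (-8)² + 10*(-8)) = -24*(-231 + 64 - 80) = -24*(-247) = 5928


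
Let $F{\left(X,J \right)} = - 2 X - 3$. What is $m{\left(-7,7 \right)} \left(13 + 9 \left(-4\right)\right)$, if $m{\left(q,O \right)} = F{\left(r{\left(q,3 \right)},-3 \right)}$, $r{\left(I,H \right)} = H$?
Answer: $207$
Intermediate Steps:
$F{\left(X,J \right)} = -3 - 2 X$
$m{\left(q,O \right)} = -9$ ($m{\left(q,O \right)} = -3 - 6 = -9$)
$m{\left(-7,7 \right)} \left(13 + 9 \left(-4\right)\right) = - 9 \left(13 + 9 \left(-4\right)\right) = - 9 \left(13 - 36\right) = \left(-9\right) \left(-23\right) = 207$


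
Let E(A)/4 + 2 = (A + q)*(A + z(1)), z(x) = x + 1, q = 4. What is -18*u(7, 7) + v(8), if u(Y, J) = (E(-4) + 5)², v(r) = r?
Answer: -154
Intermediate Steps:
z(x) = 1 + x
E(A) = -8 + 4*(2 + A)*(4 + A) (E(A) = -8 + 4*((A + 4)*(A + (1 + 1))) = -8 + 4*((4 + A)*(A + 2)) = -8 + 4*((4 + A)*(2 + A)) = -8 + 4*((2 + A)*(4 + A)) = -8 + 4*(2 + A)*(4 + A))
u(Y, J) = 9 (u(Y, J) = ((24 + 4*(-4)² + 24*(-4)) + 5)² = ((24 + 4*16 - 96) + 5)² = ((24 + 64 - 96) + 5)² = (-8 + 5)² = (-3)² = 9)
-18*u(7, 7) + v(8) = -18*9 + 8 = -162 + 8 = -154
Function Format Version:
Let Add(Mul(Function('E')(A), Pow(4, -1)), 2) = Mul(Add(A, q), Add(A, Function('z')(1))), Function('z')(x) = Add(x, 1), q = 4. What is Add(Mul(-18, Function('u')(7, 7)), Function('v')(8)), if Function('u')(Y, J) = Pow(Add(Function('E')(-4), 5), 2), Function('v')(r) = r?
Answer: -154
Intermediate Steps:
Function('z')(x) = Add(1, x)
Function('E')(A) = Add(-8, Mul(4, Add(2, A), Add(4, A))) (Function('E')(A) = Add(-8, Mul(4, Mul(Add(A, 4), Add(A, Add(1, 1))))) = Add(-8, Mul(4, Mul(Add(4, A), Add(A, 2)))) = Add(-8, Mul(4, Mul(Add(4, A), Add(2, A)))) = Add(-8, Mul(4, Mul(Add(2, A), Add(4, A)))) = Add(-8, Mul(4, Add(2, A), Add(4, A))))
Function('u')(Y, J) = 9 (Function('u')(Y, J) = Pow(Add(Add(24, Mul(4, Pow(-4, 2)), Mul(24, -4)), 5), 2) = Pow(Add(Add(24, Mul(4, 16), -96), 5), 2) = Pow(Add(Add(24, 64, -96), 5), 2) = Pow(Add(-8, 5), 2) = Pow(-3, 2) = 9)
Add(Mul(-18, Function('u')(7, 7)), Function('v')(8)) = Add(Mul(-18, 9), 8) = Add(-162, 8) = -154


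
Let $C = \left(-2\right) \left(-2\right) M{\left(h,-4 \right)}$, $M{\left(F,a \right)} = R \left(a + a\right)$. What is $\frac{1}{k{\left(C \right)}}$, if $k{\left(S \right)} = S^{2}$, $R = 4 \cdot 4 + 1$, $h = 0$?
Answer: $\frac{1}{295936} \approx 3.3791 \cdot 10^{-6}$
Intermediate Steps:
$R = 17$ ($R = 16 + 1 = 17$)
$M{\left(F,a \right)} = 34 a$ ($M{\left(F,a \right)} = 17 \left(a + a\right) = 17 \cdot 2 a = 34 a$)
$C = -544$ ($C = \left(-2\right) \left(-2\right) 34 \left(-4\right) = 4 \left(-136\right) = -544$)
$\frac{1}{k{\left(C \right)}} = \frac{1}{\left(-544\right)^{2}} = \frac{1}{295936}$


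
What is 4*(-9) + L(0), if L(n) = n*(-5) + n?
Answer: -36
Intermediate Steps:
L(n) = -4*n (L(n) = -5*n + n = -4*n)
4*(-9) + L(0) = 4*(-9) - 4*0 = -36 + 0 = -36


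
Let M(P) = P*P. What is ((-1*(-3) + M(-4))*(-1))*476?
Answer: -9044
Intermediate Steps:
M(P) = P²
((-1*(-3) + M(-4))*(-1))*476 = ((-1*(-3) + (-4)²)*(-1))*476 = ((3 + 16)*(-1))*476 = (19*(-1))*476 = -19*476 = -9044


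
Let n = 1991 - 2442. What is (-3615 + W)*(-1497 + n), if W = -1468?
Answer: 9901684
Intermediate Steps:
n = -451
(-3615 + W)*(-1497 + n) = (-3615 - 1468)*(-1497 - 451) = -5083*(-1948) = 9901684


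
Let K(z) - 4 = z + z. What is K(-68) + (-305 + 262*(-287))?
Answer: -75631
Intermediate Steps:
K(z) = 4 + 2*z (K(z) = 4 + (z + z) = 4 + 2*z)
K(-68) + (-305 + 262*(-287)) = (4 + 2*(-68)) + (-305 + 262*(-287)) = (4 - 136) + (-305 - 75194) = -132 - 75499 = -75631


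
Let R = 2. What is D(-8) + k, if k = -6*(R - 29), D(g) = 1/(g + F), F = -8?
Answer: 2591/16 ≈ 161.94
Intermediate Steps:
D(g) = 1/(-8 + g) (D(g) = 1/(g - 8) = 1/(-8 + g))
k = 162 (k = -6*(2 - 29) = -6*(-27) = 162)
D(-8) + k = 1/(-8 - 8) + 162 = 1/(-16) + 162 = -1/16 + 162 = 2591/16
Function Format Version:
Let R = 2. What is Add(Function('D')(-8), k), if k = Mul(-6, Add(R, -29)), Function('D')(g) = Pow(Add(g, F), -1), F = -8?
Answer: Rational(2591, 16) ≈ 161.94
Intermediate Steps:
Function('D')(g) = Pow(Add(-8, g), -1) (Function('D')(g) = Pow(Add(g, -8), -1) = Pow(Add(-8, g), -1))
k = 162 (k = Mul(-6, Add(2, -29)) = Mul(-6, -27) = 162)
Add(Function('D')(-8), k) = Add(Pow(Add(-8, -8), -1), 162) = Add(Pow(-16, -1), 162) = Add(Rational(-1, 16), 162) = Rational(2591, 16)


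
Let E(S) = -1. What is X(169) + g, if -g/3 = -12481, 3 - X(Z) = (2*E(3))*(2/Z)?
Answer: 6328378/169 ≈ 37446.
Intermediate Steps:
X(Z) = 3 + 4/Z (X(Z) = 3 - 2*(-1)*2/Z = 3 - (-2)*2/Z = 3 - (-4)/Z = 3 + 4/Z)
g = 37443 (g = -3*(-12481) = 37443)
X(169) + g = (3 + 4/169) + 37443 = 511/169 + 37443 = 6328378/169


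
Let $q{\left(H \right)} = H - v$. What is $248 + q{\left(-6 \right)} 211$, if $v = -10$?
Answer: $1092$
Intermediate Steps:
$q{\left(H \right)} = 10 + H$ ($q{\left(H \right)} = H - -10 = H + 10 = 10 + H$)
$248 + q{\left(-6 \right)} 211 = 248 + \left(10 - 6\right) 211 = 248 + 4 \cdot 211 = 248 + 844 = 1092$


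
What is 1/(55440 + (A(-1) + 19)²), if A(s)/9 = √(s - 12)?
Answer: -I/(-54748*I + 342*√13) ≈ 1.8256e-5 - 4.1119e-7*I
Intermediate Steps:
A(s) = 9*√(-12 + s) (A(s) = 9*√(s - 12) = 9*√(-12 + s))
1/(55440 + (A(-1) + 19)²) = 1/(55440 + (9*√(-12 - 1) + 19)²) = 1/(55440 + (9*√(-13) + 19)²) = 1/(55440 + (9*(I*√13) + 19)²) = 1/(55440 + (9*I*√13 + 19)²) = 1/(55440 + (19 + 9*I*√13)²)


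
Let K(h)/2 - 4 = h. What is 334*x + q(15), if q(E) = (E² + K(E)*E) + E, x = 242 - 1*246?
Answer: -526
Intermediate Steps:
x = -4 (x = 242 - 246 = -4)
K(h) = 8 + 2*h
q(E) = E + E² + E*(8 + 2*E) (q(E) = (E² + (8 + 2*E)*E) + E = (E² + E*(8 + 2*E)) + E = E + E² + E*(8 + 2*E))
334*x + q(15) = 334*(-4) + 3*15*(3 + 15) = -1336 + 3*15*18 = -1336 + 810 = -526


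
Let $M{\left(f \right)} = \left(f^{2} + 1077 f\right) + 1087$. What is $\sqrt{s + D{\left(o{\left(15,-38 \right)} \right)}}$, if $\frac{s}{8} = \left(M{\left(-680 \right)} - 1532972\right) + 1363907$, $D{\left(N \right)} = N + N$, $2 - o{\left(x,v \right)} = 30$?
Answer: $2 i \sqrt{875890} \approx 1871.8 i$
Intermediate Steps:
$M{\left(f \right)} = 1087 + f^{2} + 1077 f$
$o{\left(x,v \right)} = -28$ ($o{\left(x,v \right)} = 2 - 30 = -28$)
$D{\left(N \right)} = 2 N$
$s = -3503504$ ($s = 8 \left(\left(\left(1087 + \left(-680\right)^{2} + 1077 \left(-680\right)\right) - 1532972\right) + 1363907\right) = 8 \left(\left(\left(1087 + 462400 - 732360\right) - 1532972\right) + 1363907\right) = 8 \left(\left(-268873 - 1532972\right) + 1363907\right) = 8 \left(-1801845 + 1363907\right) = 8 \left(-437938\right) = -3503504$)
$\sqrt{s + D{\left(o{\left(15,-38 \right)} \right)}} = \sqrt{-3503504 + 2 \left(-28\right)} = \sqrt{-3503504 - 56} = \sqrt{-3503560} = 2 i \sqrt{875890}$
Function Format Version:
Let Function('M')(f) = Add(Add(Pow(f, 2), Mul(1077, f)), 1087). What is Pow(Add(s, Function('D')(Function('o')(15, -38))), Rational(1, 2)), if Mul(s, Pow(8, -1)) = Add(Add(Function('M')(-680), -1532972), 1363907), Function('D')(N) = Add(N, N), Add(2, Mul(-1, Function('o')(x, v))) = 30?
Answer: Mul(2, I, Pow(875890, Rational(1, 2))) ≈ Mul(1871.8, I)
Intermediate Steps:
Function('M')(f) = Add(1087, Pow(f, 2), Mul(1077, f))
Function('o')(x, v) = -28 (Function('o')(x, v) = Add(2, Mul(-1, 30)) = Add(2, -30) = -28)
Function('D')(N) = Mul(2, N)
s = -3503504 (s = Mul(8, Add(Add(Add(1087, Pow(-680, 2), Mul(1077, -680)), -1532972), 1363907)) = Mul(8, Add(Add(Add(1087, 462400, -732360), -1532972), 1363907)) = Mul(8, Add(Add(-268873, -1532972), 1363907)) = Mul(8, Add(-1801845, 1363907)) = Mul(8, -437938) = -3503504)
Pow(Add(s, Function('D')(Function('o')(15, -38))), Rational(1, 2)) = Pow(Add(-3503504, Mul(2, -28)), Rational(1, 2)) = Pow(Add(-3503504, -56), Rational(1, 2)) = Pow(-3503560, Rational(1, 2)) = Mul(2, I, Pow(875890, Rational(1, 2)))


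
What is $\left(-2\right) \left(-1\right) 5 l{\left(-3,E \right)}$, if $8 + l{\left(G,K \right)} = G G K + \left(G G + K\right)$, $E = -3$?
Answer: $-290$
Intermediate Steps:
$l{\left(G,K \right)} = -8 + K + G^{2} + K G^{2}$ ($l{\left(G,K \right)} = -8 + \left(G G K + \left(G G + K\right)\right) = -8 + \left(G^{2} K + \left(G^{2} + K\right)\right) = -8 + \left(K G^{2} + \left(K + G^{2}\right)\right) = -8 + \left(K + G^{2} + K G^{2}\right) = -8 + K + G^{2} + K G^{2}$)
$\left(-2\right) \left(-1\right) 5 l{\left(-3,E \right)} = \left(-2\right) \left(-1\right) 5 \left(-8 - 3 + \left(-3\right)^{2} - 3 \left(-3\right)^{2}\right) = 2 \cdot 5 \left(-8 - 3 + 9 - 27\right) = 10 \left(-8 - 3 + 9 - 27\right) = 10 \left(-29\right) = -290$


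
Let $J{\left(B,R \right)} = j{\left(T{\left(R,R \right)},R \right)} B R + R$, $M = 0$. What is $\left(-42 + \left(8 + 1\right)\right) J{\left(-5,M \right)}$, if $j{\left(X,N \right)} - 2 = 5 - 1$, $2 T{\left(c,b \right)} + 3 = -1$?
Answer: $0$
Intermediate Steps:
$T{\left(c,b \right)} = -2$ ($T{\left(c,b \right)} = - \frac{3}{2} + \frac{1}{2} \left(-1\right) = - \frac{3}{2} - \frac{1}{2} = -2$)
$j{\left(X,N \right)} = 6$ ($j{\left(X,N \right)} = 2 + \left(5 - 1\right) = 2 + 4 = 6$)
$J{\left(B,R \right)} = R + 6 B R$ ($J{\left(B,R \right)} = 6 B R + R = R + 6 B R$)
$\left(-42 + \left(8 + 1\right)\right) J{\left(-5,M \right)} = \left(-42 + \left(8 + 1\right)\right) 0 \left(1 + 6 \left(-5\right)\right) = \left(-42 + 9\right) 0 \left(1 - 30\right) = - 33 \cdot 0 \left(-29\right) = \left(-33\right) 0 = 0$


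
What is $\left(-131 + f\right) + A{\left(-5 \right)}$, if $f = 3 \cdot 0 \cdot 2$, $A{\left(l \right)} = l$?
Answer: $-136$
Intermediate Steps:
$f = 0$ ($f = 0 \cdot 2 = 0$)
$\left(-131 + f\right) + A{\left(-5 \right)} = \left(-131 + 0\right) - 5 = -131 - 5 = -136$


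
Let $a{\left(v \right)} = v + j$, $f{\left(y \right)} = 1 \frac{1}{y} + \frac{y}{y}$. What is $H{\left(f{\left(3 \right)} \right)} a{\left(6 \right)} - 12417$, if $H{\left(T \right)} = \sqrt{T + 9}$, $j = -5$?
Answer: $-12417 + \frac{\sqrt{93}}{3} \approx -12414.0$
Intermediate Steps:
$f{\left(y \right)} = 1 + \frac{1}{y}$ ($f{\left(y \right)} = \frac{1}{y} + 1 = 1 + \frac{1}{y}$)
$H{\left(T \right)} = \sqrt{9 + T}$
$a{\left(v \right)} = -5 + v$ ($a{\left(v \right)} = v - 5 = -5 + v$)
$H{\left(f{\left(3 \right)} \right)} a{\left(6 \right)} - 12417 = \sqrt{9 + \frac{1 + 3}{3}} \left(-5 + 6\right) - 12417 = \sqrt{9 + \frac{1}{3} \cdot 4} \cdot 1 - 12417 = \sqrt{9 + \frac{4}{3}} \cdot 1 - 12417 = \sqrt{\frac{31}{3}} \cdot 1 - 12417 = \frac{\sqrt{93}}{3} \cdot 1 - 12417 = \frac{\sqrt{93}}{3} - 12417 = -12417 + \frac{\sqrt{93}}{3}$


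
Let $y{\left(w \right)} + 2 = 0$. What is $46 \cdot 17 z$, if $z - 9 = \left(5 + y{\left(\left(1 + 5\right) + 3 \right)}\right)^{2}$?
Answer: $14076$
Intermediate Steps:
$y{\left(w \right)} = -2$ ($y{\left(w \right)} = -2 + 0 = -2$)
$z = 18$ ($z = 9 + \left(5 - 2\right)^{2} = 9 + 3^{2} = 9 + 9 = 18$)
$46 \cdot 17 z = 46 \cdot 17 \cdot 18 = 782 \cdot 18 = 14076$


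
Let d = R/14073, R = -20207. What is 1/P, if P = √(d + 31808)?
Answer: √6299268683721/447613777 ≈ 0.0056071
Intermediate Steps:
d = -20207/14073 ≈ -1.4359
P = √6299268683721/14073 (P = √(-20207/14073 + 31808) = √(447613777/14073) = √6299268683721/14073 ≈ 178.34)
1/P = 1/(√6299268683721/14073) = √6299268683721/447613777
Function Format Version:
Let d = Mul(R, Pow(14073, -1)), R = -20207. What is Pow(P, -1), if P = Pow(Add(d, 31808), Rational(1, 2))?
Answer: Mul(Rational(1, 447613777), Pow(6299268683721, Rational(1, 2))) ≈ 0.0056071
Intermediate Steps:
d = Rational(-20207, 14073) (d = Mul(-20207, Pow(14073, -1)) = Mul(-20207, Rational(1, 14073)) = Rational(-20207, 14073) ≈ -1.4359)
P = Mul(Rational(1, 14073), Pow(6299268683721, Rational(1, 2))) (P = Pow(Add(Rational(-20207, 14073), 31808), Rational(1, 2)) = Pow(Rational(447613777, 14073), Rational(1, 2)) = Mul(Rational(1, 14073), Pow(6299268683721, Rational(1, 2))) ≈ 178.34)
Pow(P, -1) = Pow(Mul(Rational(1, 14073), Pow(6299268683721, Rational(1, 2))), -1) = Mul(Rational(1, 447613777), Pow(6299268683721, Rational(1, 2)))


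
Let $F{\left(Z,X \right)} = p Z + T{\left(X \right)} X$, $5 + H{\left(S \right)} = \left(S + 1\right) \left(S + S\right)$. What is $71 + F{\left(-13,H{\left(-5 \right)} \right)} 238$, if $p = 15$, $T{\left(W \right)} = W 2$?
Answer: $536761$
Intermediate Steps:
$T{\left(W \right)} = 2 W$
$H{\left(S \right)} = -5 + 2 S \left(1 + S\right)$ ($H{\left(S \right)} = -5 + \left(S + 1\right) \left(S + S\right) = -5 + \left(1 + S\right) 2 S = -5 + 2 S \left(1 + S\right)$)
$F{\left(Z,X \right)} = 2 X^{2} + 15 Z$ ($F{\left(Z,X \right)} = 15 Z + 2 X X = 15 Z + 2 X^{2} = 2 X^{2} + 15 Z$)
$71 + F{\left(-13,H{\left(-5 \right)} \right)} 238 = 71 + \left(2 \left(-5 + 2 \left(-5\right) + 2 \left(-5\right)^{2}\right)^{2} + 15 \left(-13\right)\right) 238 = 71 + \left(2 \left(-5 - 10 + 2 \cdot 25\right)^{2} - 195\right) 238 = 71 + \left(2 \left(-5 - 10 + 50\right)^{2} - 195\right) 238 = 71 + \left(2 \cdot 35^{2} - 195\right) 238 = 71 + \left(2 \cdot 1225 - 195\right) 238 = 71 + \left(2450 - 195\right) 238 = 71 + 2255 \cdot 238 = 71 + 536690 = 536761$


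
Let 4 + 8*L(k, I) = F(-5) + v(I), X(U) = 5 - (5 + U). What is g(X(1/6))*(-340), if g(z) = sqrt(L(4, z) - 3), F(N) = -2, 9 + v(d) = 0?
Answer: -85*I*sqrt(78) ≈ -750.7*I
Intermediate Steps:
v(d) = -9 (v(d) = -9 + 0 = -9)
X(U) = -U (X(U) = 5 + (-5 - U) = -U)
L(k, I) = -15/8 (L(k, I) = -1/2 + (-2 - 9)/8 = -1/2 + (1/8)*(-11) = -1/2 - 11/8 = -15/8)
g(z) = I*sqrt(78)/4 (g(z) = sqrt(-15/8 - 3) = sqrt(-39/8) = I*sqrt(78)/4)
g(X(1/6))*(-340) = (I*sqrt(78)/4)*(-340) = -85*I*sqrt(78)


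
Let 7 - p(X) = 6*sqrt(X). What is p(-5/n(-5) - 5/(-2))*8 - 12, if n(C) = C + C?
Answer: 44 - 48*sqrt(3) ≈ -39.138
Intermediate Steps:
n(C) = 2*C
p(X) = 7 - 6*sqrt(X)
p(-5/n(-5) - 5/(-2))*8 - 12 = (7 - 6*sqrt(-5/(2*(-5)) - 5/(-2)))*8 - 12 = (7 - 6*sqrt(-5/(-10) - 5*(-1/2)))*8 - 12 = (7 - 6*sqrt(-5*(-1/10) + 5/2))*8 - 12 = (7 - 6*sqrt(1/2 + 5/2))*8 - 12 = (7 - 6*sqrt(3))*8 - 12 = (56 - 48*sqrt(3)) - 12 = 44 - 48*sqrt(3)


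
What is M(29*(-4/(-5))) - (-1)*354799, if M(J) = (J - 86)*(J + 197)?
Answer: 8524261/25 ≈ 3.4097e+5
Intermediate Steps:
M(J) = (-86 + J)*(197 + J)
M(29*(-4/(-5))) - (-1)*354799 = (-16942 + (29*(-4/(-5)))**2 + 111*(29*(-4/(-5)))) - (-1)*354799 = (-16942 + (29*(-4*(-1/5)))**2 + 111*(29*(-4*(-1/5)))) - 1*(-354799) = (-16942 + (29*(4/5))**2 + 111*(29*(4/5))) + 354799 = (-16942 + (116/5)**2 + 111*(116/5)) + 354799 = (-16942 + 13456/25 + 12876/5) + 354799 = -345714/25 + 354799 = 8524261/25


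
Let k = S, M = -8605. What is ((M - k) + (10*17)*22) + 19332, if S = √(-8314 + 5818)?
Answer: 14467 - 8*I*√39 ≈ 14467.0 - 49.96*I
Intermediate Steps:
S = 8*I*√39 (S = √(-2496) = 8*I*√39 ≈ 49.96*I)
k = 8*I*√39 ≈ 49.96*I
((M - k) + (10*17)*22) + 19332 = ((-8605 - 8*I*√39) + (10*17)*22) + 19332 = ((-8605 - 8*I*√39) + 170*22) + 19332 = ((-8605 - 8*I*√39) + 3740) + 19332 = (-4865 - 8*I*√39) + 19332 = 14467 - 8*I*√39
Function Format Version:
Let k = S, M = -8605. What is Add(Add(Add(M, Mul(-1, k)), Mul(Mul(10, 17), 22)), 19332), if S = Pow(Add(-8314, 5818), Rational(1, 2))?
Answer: Add(14467, Mul(-8, I, Pow(39, Rational(1, 2)))) ≈ Add(14467., Mul(-49.960, I))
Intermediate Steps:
S = Mul(8, I, Pow(39, Rational(1, 2))) (S = Pow(-2496, Rational(1, 2)) = Mul(8, I, Pow(39, Rational(1, 2))) ≈ Mul(49.960, I))
k = Mul(8, I, Pow(39, Rational(1, 2))) ≈ Mul(49.960, I)
Add(Add(Add(M, Mul(-1, k)), Mul(Mul(10, 17), 22)), 19332) = Add(Add(Add(-8605, Mul(-1, Mul(8, I, Pow(39, Rational(1, 2))))), Mul(Mul(10, 17), 22)), 19332) = Add(Add(Add(-8605, Mul(-8, I, Pow(39, Rational(1, 2)))), Mul(170, 22)), 19332) = Add(Add(Add(-8605, Mul(-8, I, Pow(39, Rational(1, 2)))), 3740), 19332) = Add(Add(-4865, Mul(-8, I, Pow(39, Rational(1, 2)))), 19332) = Add(14467, Mul(-8, I, Pow(39, Rational(1, 2))))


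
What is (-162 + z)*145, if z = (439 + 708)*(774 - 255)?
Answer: 86293995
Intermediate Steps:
z = 595293 (z = 1147*519 = 595293)
(-162 + z)*145 = (-162 + 595293)*145 = 595131*145 = 86293995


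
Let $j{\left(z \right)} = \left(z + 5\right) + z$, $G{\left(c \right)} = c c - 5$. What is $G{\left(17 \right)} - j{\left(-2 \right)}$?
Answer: $283$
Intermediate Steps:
$G{\left(c \right)} = -5 + c^{2}$ ($G{\left(c \right)} = c^{2} - 5 = -5 + c^{2}$)
$j{\left(z \right)} = 5 + 2 z$ ($j{\left(z \right)} = \left(5 + z\right) + z = 5 + 2 z$)
$G{\left(17 \right)} - j{\left(-2 \right)} = \left(-5 + 17^{2}\right) - \left(5 + 2 \left(-2\right)\right) = \left(-5 + 289\right) - \left(5 - 4\right) = 284 - 1 = 283$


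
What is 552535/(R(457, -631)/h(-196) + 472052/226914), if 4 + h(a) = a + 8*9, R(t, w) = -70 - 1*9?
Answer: 8024187327360/39174431 ≈ 2.0483e+5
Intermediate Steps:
R(t, w) = -79 (R(t, w) = -70 - 9 = -79)
h(a) = 68 + a (h(a) = -4 + (a + 8*9) = -4 + (a + 72) = -4 + (72 + a) = 68 + a)
552535/(R(457, -631)/h(-196) + 472052/226914) = 552535/(-79/(68 - 196) + 472052/226914) = 552535/(-79/(-128) + 472052*(1/226914)) = 552535/(-79*(-1/128) + 236026/113457) = 552535/(79/128 + 236026/113457) = 552535/(39174431/14522496) = 552535*(14522496/39174431) = 8024187327360/39174431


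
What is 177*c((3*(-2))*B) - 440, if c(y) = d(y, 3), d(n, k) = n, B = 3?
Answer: -3626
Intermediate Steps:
c(y) = y
177*c((3*(-2))*B) - 440 = 177*((3*(-2))*3) - 440 = 177*(-6*3) - 440 = 177*(-18) - 440 = -3186 - 440 = -3626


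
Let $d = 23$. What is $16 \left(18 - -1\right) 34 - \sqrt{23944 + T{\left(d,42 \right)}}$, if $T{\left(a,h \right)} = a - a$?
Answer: $10336 - 2 \sqrt{5986} \approx 10181.0$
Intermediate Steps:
$T{\left(a,h \right)} = 0$
$16 \left(18 - -1\right) 34 - \sqrt{23944 + T{\left(d,42 \right)}} = 16 \left(18 - -1\right) 34 - \sqrt{23944 + 0} = 16 \left(18 + 1\right) 34 - \sqrt{23944} = 16 \cdot 19 \cdot 34 - 2 \sqrt{5986} = 304 \cdot 34 - 2 \sqrt{5986} = 10336 - 2 \sqrt{5986}$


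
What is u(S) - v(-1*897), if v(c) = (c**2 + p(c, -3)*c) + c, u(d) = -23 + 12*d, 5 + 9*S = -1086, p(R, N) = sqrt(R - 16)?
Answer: -2415569/3 + 897*I*sqrt(913) ≈ -8.0519e+5 + 27104.0*I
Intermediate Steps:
p(R, N) = sqrt(-16 + R)
S = -1091/9 (S = -5/9 + (1/9)*(-1086) = -5/9 - 362/3 = -1091/9 ≈ -121.22)
v(c) = c + c**2 + c*sqrt(-16 + c) (v(c) = (c**2 + sqrt(-16 + c)*c) + c = (c**2 + c*sqrt(-16 + c)) + c = c + c**2 + c*sqrt(-16 + c))
u(S) - v(-1*897) = (-23 + 12*(-1091/9)) - (-1*897)*(1 - 1*897 + sqrt(-16 - 1*897)) = (-23 - 4364/3) - (-897)*(1 - 897 + sqrt(-16 - 897)) = -4433/3 - (-897)*(1 - 897 + sqrt(-913)) = -4433/3 - (-897)*(1 - 897 + I*sqrt(913)) = -4433/3 - (-897)*(-896 + I*sqrt(913)) = -4433/3 - (803712 - 897*I*sqrt(913)) = -4433/3 + (-803712 + 897*I*sqrt(913)) = -2415569/3 + 897*I*sqrt(913)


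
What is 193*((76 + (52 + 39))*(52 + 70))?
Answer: 3932182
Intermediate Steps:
193*((76 + (52 + 39))*(52 + 70)) = 193*((76 + 91)*122) = 193*(167*122) = 193*20374 = 3932182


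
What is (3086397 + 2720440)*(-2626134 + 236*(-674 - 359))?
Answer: -16665169256714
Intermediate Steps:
(3086397 + 2720440)*(-2626134 + 236*(-674 - 359)) = 5806837*(-2626134 + 236*(-1033)) = 5806837*(-2626134 - 243788) = 5806837*(-2869922) = -16665169256714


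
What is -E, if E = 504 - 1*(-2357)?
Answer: -2861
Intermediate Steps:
E = 2861 (E = 504 + 2357 = 2861)
-E = -1*2861 = -2861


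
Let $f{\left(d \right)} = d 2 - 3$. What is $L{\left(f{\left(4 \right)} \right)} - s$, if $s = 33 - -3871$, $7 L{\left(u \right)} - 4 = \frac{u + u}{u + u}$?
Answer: $- \frac{27323}{7} \approx -3903.3$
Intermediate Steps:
$f{\left(d \right)} = -3 + 2 d$ ($f{\left(d \right)} = 2 d - 3 = -3 + 2 d$)
$L{\left(u \right)} = \frac{5}{7}$ ($L{\left(u \right)} = \frac{4}{7} + \frac{\left(u + u\right) \frac{1}{u + u}}{7} = \frac{4}{7} + \frac{2 u \frac{1}{2 u}}{7} = \frac{4}{7} + \frac{1}{7} \cdot 1 = \frac{4}{7} + \frac{1}{7} = \frac{5}{7}$)
$s = 3904$ ($s = 33 + 3871 = 3904$)
$L{\left(f{\left(4 \right)} \right)} - s = \frac{5}{7} - 3904 = - \frac{27323}{7}$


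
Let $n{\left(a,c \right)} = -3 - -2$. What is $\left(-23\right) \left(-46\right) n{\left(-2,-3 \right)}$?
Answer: $-1058$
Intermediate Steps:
$n{\left(a,c \right)} = -1$ ($n{\left(a,c \right)} = -3 + 2 = -1$)
$\left(-23\right) \left(-46\right) n{\left(-2,-3 \right)} = \left(-23\right) \left(-46\right) \left(-1\right) = 1058 \left(-1\right) = -1058$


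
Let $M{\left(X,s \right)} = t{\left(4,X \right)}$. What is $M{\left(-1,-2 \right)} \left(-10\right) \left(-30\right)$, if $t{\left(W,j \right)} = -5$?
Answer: $-1500$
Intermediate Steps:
$M{\left(X,s \right)} = -5$
$M{\left(-1,-2 \right)} \left(-10\right) \left(-30\right) = \left(-5\right) \left(-10\right) \left(-30\right) = 50 \left(-30\right) = -1500$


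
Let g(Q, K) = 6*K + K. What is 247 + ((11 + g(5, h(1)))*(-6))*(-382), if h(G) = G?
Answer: 41503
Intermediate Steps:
g(Q, K) = 7*K
247 + ((11 + g(5, h(1)))*(-6))*(-382) = 247 + ((11 + 7*1)*(-6))*(-382) = 247 + ((11 + 7)*(-6))*(-382) = 247 + (18*(-6))*(-382) = 247 - 108*(-382) = 247 + 41256 = 41503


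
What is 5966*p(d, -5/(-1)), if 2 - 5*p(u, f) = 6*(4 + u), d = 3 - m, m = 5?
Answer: -11932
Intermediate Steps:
d = -2 (d = 3 - 1*5 = 3 - 5 = -2)
p(u, f) = -22/5 - 6*u/5 (p(u, f) = ⅖ - 6*(4 + u)/5 = ⅖ - (24 + 6*u)/5 = ⅖ + (-24/5 - 6*u/5) = -22/5 - 6*u/5)
5966*p(d, -5/(-1)) = 5966*(-22/5 - 6/5*(-2)) = 5966*(-22/5 + 12/5) = 5966*(-2) = -11932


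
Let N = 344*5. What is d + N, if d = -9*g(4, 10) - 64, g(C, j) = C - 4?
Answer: 1656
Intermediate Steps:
g(C, j) = -4 + C
N = 1720
d = -64 (d = -9*(-4 + 4) - 64 = -9*0 - 64 = 0 - 64 = -64)
d + N = -64 + 1720 = 1656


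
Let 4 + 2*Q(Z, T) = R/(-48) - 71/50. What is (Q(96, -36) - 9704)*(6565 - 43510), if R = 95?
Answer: 57384153777/160 ≈ 3.5865e+8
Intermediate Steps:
Q(Z, T) = -8879/2400 (Q(Z, T) = -2 + (95/(-48) - 71/50)/2 = -2 + (95*(-1/48) - 71*1/50)/2 = -2 + (-95/48 - 71/50)/2 = -2 + (½)*(-4079/1200) = -2 - 4079/2400 = -8879/2400)
(Q(96, -36) - 9704)*(6565 - 43510) = (-8879/2400 - 9704)*(6565 - 43510) = -23298479/2400*(-36945) = 57384153777/160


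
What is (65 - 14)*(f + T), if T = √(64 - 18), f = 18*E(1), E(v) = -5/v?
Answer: -4590 + 51*√46 ≈ -4244.1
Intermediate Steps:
f = -90 (f = 18*(-5/1) = 18*(-5*1) = 18*(-5) = -90)
T = √46 ≈ 6.7823
(65 - 14)*(f + T) = (65 - 14)*(-90 + √46) = 51*(-90 + √46) = -4590 + 51*√46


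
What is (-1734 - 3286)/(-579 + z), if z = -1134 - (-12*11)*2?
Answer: 5020/1449 ≈ 3.4645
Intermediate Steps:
z = -870 (z = -1134 - (-132)*2 = -1134 - 1*(-264) = -1134 + 264 = -870)
(-1734 - 3286)/(-579 + z) = (-1734 - 3286)/(-579 - 870) = -5020/(-1449) = -5020*(-1/1449) = 5020/1449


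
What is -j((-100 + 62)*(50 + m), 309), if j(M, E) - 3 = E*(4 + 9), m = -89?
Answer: -4020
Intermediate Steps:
j(M, E) = 3 + 13*E (j(M, E) = 3 + E*(4 + 9) = 3 + E*13 = 3 + 13*E)
-j((-100 + 62)*(50 + m), 309) = -(3 + 13*309) = -(3 + 4017) = -1*4020 = -4020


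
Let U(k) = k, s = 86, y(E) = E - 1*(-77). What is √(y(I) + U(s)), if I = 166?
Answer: √329 ≈ 18.138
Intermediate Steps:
y(E) = 77 + E (y(E) = E + 77 = 77 + E)
√(y(I) + U(s)) = √((77 + 166) + 86) = √(243 + 86) = √329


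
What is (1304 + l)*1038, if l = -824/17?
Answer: 22155072/17 ≈ 1.3032e+6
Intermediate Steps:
l = -824/17 ≈ -48.471
(1304 + l)*1038 = (1304 - 824/17)*1038 = (21344/17)*1038 = 22155072/17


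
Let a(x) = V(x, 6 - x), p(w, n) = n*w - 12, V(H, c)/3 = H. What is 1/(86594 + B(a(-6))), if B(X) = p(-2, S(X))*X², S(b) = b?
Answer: 1/94370 ≈ 1.0597e-5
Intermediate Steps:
V(H, c) = 3*H
p(w, n) = -12 + n*w
a(x) = 3*x
B(X) = X²*(-12 - 2*X) (B(X) = (-12 + X*(-2))*X² = (-12 - 2*X)*X² = X²*(-12 - 2*X))
1/(86594 + B(a(-6))) = 1/(86594 + 2*(3*(-6))²*(-6 - 3*(-6))) = 1/(86594 + 2*(-18)²*(-6 - 1*(-18))) = 1/(86594 + 2*324*(-6 + 18)) = 1/(86594 + 2*324*12) = 1/(86594 + 7776) = 1/94370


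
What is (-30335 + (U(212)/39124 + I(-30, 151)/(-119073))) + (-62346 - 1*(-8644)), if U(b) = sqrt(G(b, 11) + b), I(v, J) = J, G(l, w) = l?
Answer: -10006537852/119073 + sqrt(106)/19562 ≈ -84037.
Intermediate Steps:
U(b) = sqrt(2)*sqrt(b) (U(b) = sqrt(b + b) = sqrt(2*b) = sqrt(2)*sqrt(b))
(-30335 + (U(212)/39124 + I(-30, 151)/(-119073))) + (-62346 - 1*(-8644)) = (-30335 + ((sqrt(2)*sqrt(212))/39124 + 151/(-119073))) + (-62346 - 1*(-8644)) = (-30335 + ((sqrt(2)*(2*sqrt(53)))*(1/39124) + 151*(-1/119073))) + (-62346 + 8644) = (-30335 + ((2*sqrt(106))*(1/39124) - 151/119073)) - 53702 = (-30335 + (sqrt(106)/19562 - 151/119073)) - 53702 = (-30335 + (-151/119073 + sqrt(106)/19562)) - 53702 = (-3612079606/119073 + sqrt(106)/19562) - 53702 = -10006537852/119073 + sqrt(106)/19562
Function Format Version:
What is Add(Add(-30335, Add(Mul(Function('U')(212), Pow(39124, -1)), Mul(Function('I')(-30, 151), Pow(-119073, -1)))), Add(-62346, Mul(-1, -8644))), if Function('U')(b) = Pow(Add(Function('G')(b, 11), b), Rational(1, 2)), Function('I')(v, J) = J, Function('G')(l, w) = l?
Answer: Add(Rational(-10006537852, 119073), Mul(Rational(1, 19562), Pow(106, Rational(1, 2)))) ≈ -84037.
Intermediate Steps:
Function('U')(b) = Mul(Pow(2, Rational(1, 2)), Pow(b, Rational(1, 2))) (Function('U')(b) = Pow(Add(b, b), Rational(1, 2)) = Pow(Mul(2, b), Rational(1, 2)) = Mul(Pow(2, Rational(1, 2)), Pow(b, Rational(1, 2))))
Add(Add(-30335, Add(Mul(Function('U')(212), Pow(39124, -1)), Mul(Function('I')(-30, 151), Pow(-119073, -1)))), Add(-62346, Mul(-1, -8644))) = Add(Add(-30335, Add(Mul(Mul(Pow(2, Rational(1, 2)), Pow(212, Rational(1, 2))), Pow(39124, -1)), Mul(151, Pow(-119073, -1)))), Add(-62346, Mul(-1, -8644))) = Add(Add(-30335, Add(Mul(Mul(Pow(2, Rational(1, 2)), Mul(2, Pow(53, Rational(1, 2)))), Rational(1, 39124)), Mul(151, Rational(-1, 119073)))), Add(-62346, 8644)) = Add(Add(-30335, Add(Mul(Mul(2, Pow(106, Rational(1, 2))), Rational(1, 39124)), Rational(-151, 119073))), -53702) = Add(Add(-30335, Add(Mul(Rational(1, 19562), Pow(106, Rational(1, 2))), Rational(-151, 119073))), -53702) = Add(Add(-30335, Add(Rational(-151, 119073), Mul(Rational(1, 19562), Pow(106, Rational(1, 2))))), -53702) = Add(Add(Rational(-3612079606, 119073), Mul(Rational(1, 19562), Pow(106, Rational(1, 2)))), -53702) = Add(Rational(-10006537852, 119073), Mul(Rational(1, 19562), Pow(106, Rational(1, 2))))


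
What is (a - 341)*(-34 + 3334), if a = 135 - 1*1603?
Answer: -5969700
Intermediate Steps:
a = -1468 (a = 135 - 1603 = -1468)
(a - 341)*(-34 + 3334) = (-1468 - 341)*(-34 + 3334) = -1809*3300 = -5969700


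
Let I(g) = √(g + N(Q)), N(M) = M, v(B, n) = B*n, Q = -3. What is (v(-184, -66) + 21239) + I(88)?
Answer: 33383 + √85 ≈ 33392.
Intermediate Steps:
I(g) = √(-3 + g) (I(g) = √(g - 3) = √(-3 + g))
(v(-184, -66) + 21239) + I(88) = (-184*(-66) + 21239) + √(-3 + 88) = (12144 + 21239) + √85 = 33383 + √85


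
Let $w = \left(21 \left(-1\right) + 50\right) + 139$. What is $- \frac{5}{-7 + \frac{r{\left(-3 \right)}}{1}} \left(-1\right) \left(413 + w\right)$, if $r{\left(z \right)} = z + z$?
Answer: $- \frac{2905}{13} \approx -223.46$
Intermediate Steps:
$r{\left(z \right)} = 2 z$
$w = 168$ ($w = \left(-21 + 50\right) + 139 = 29 + 139 = 168$)
$- \frac{5}{-7 + \frac{r{\left(-3 \right)}}{1}} \left(-1\right) \left(413 + w\right) = - \frac{5}{-7 + \frac{2 \left(-3\right)}{1}} \left(-1\right) \left(413 + 168\right) = - \frac{5}{-7 - 6} \left(-1\right) 581 = - \frac{5}{-13} \left(-1\right) 581 = \left(-5\right) \left(- \frac{1}{13}\right) \left(-1\right) 581 = \frac{5}{13} \left(-1\right) 581 = \left(- \frac{5}{13}\right) 581 = - \frac{2905}{13}$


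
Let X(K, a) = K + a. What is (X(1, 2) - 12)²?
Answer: 81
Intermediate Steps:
(X(1, 2) - 12)² = ((1 + 2) - 12)² = (3 - 12)² = (-9)² = 81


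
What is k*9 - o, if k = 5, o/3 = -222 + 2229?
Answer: -5976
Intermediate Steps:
o = 6021 (o = 3*(-222 + 2229) = 3*2007 = 6021)
k*9 - o = 5*9 - 1*6021 = 45 - 6021 = -5976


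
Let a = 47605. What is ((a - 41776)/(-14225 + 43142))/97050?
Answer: 1943/935464950 ≈ 2.0770e-6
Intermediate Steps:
((a - 41776)/(-14225 + 43142))/97050 = ((47605 - 41776)/(-14225 + 43142))/97050 = (5829/28917)*(1/97050) = (5829*(1/28917))*(1/97050) = (1943/9639)*(1/97050) = 1943/935464950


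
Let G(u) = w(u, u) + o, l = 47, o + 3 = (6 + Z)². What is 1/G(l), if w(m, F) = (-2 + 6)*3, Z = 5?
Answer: 1/130 ≈ 0.0076923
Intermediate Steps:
w(m, F) = 12 (w(m, F) = 4*3 = 12)
o = 118 (o = -3 + (6 + 5)² = -3 + 11² = -3 + 121 = 118)
G(u) = 130 (G(u) = 12 + 118 = 130)
1/G(l) = 1/130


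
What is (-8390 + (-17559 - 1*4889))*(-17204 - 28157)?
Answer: 1398842518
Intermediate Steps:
(-8390 + (-17559 - 1*4889))*(-17204 - 28157) = (-8390 + (-17559 - 4889))*(-45361) = (-8390 - 22448)*(-45361) = -30838*(-45361) = 1398842518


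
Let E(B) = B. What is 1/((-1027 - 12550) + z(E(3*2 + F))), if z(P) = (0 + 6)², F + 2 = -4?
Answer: -1/13541 ≈ -7.3850e-5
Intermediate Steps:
F = -6 (F = -2 - 4 = -6)
z(P) = 36 (z(P) = 6² = 36)
1/((-1027 - 12550) + z(E(3*2 + F))) = 1/((-1027 - 12550) + 36) = 1/(-13577 + 36) = 1/(-13541) = -1/13541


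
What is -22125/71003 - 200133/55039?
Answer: -15427781274/3907934117 ≈ -3.9478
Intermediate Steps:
-22125/71003 - 200133/55039 = -15427781274/3907934117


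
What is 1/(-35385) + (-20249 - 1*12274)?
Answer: -1150826356/35385 ≈ -32523.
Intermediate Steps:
1/(-35385) + (-20249 - 1*12274) = -1/35385 + (-20249 - 12274) = -1/35385 - 32523 = -1150826356/35385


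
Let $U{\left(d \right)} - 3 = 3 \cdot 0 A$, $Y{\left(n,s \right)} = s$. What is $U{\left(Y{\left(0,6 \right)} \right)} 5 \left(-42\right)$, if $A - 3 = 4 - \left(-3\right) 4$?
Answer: $-630$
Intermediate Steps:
$A = 19$ ($A = 3 - \left(-4 - 12\right) = 3 + \left(4 - -12\right) = 3 + \left(4 + 12\right) = 3 + 16 = 19$)
$U{\left(d \right)} = 3$ ($U{\left(d \right)} = 3 + 3 \cdot 0 \cdot 19 = 3 + 0 \cdot 19 = 3 + 0 = 3$)
$U{\left(Y{\left(0,6 \right)} \right)} 5 \left(-42\right) = 3 \cdot 5 \left(-42\right) = 15 \left(-42\right) = -630$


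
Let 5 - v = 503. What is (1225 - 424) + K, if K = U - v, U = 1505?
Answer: 2804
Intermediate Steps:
v = -498 (v = 5 - 1*503 = 5 - 503 = -498)
K = 2003 (K = 1505 - 1*(-498) = 1505 + 498 = 2003)
(1225 - 424) + K = (1225 - 424) + 2003 = 801 + 2003 = 2804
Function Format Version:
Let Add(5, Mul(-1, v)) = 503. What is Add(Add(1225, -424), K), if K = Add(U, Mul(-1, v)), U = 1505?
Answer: 2804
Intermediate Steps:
v = -498 (v = Add(5, Mul(-1, 503)) = Add(5, -503) = -498)
K = 2003 (K = Add(1505, Mul(-1, -498)) = Add(1505, 498) = 2003)
Add(Add(1225, -424), K) = Add(Add(1225, -424), 2003) = Add(801, 2003) = 2804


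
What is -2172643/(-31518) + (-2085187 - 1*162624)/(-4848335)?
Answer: 10604547606503/152809822530 ≈ 69.397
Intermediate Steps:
-2172643/(-31518) + (-2085187 - 1*162624)/(-4848335) = -2172643*(-1/31518) + (-2085187 - 162624)*(-1/4848335) = 2172643/31518 - 2247811*(-1/4848335) = 2172643/31518 + 2247811/4848335 = 10604547606503/152809822530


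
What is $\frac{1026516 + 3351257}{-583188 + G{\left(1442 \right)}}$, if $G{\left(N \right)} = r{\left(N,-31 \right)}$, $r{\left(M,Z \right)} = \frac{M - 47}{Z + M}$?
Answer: $- \frac{6177037703}{822876873} \approx -7.5066$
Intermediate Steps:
$r{\left(M,Z \right)} = \frac{-47 + M}{M + Z}$
$G{\left(N \right)} = \frac{-47 + N}{-31 + N}$ ($G{\left(N \right)} = \frac{-47 + N}{N - 31} = \frac{-47 + N}{-31 + N}$)
$\frac{1026516 + 3351257}{-583188 + G{\left(1442 \right)}} = \frac{1026516 + 3351257}{-583188 + \frac{-47 + 1442}{-31 + 1442}} = \frac{4377773}{-583188 + \frac{1}{1411} \cdot 1395} = \frac{4377773}{-583188 + \frac{1395}{1411}} = \frac{4377773}{- \frac{822876873}{1411}} = 4377773 \left(- \frac{1411}{822876873}\right) = - \frac{6177037703}{822876873}$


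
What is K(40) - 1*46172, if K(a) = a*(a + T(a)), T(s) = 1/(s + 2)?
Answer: -935992/21 ≈ -44571.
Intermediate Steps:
T(s) = 1/(2 + s)
K(a) = a*(a + 1/(2 + a))
K(40) - 1*46172 = 40*(1 + 40*(2 + 40))/(2 + 40) - 1*46172 = 40*(1 + 40*42)/42 - 46172 = 40*(1/42)*(1 + 1680) - 46172 = 40*(1/42)*1681 - 46172 = 33620/21 - 46172 = -935992/21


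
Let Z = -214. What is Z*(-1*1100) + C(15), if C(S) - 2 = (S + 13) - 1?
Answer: 235429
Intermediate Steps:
C(S) = 14 + S (C(S) = 2 + ((S + 13) - 1) = 2 + ((13 + S) - 1) = 2 + (12 + S) = 14 + S)
Z*(-1*1100) + C(15) = -(-214)*1100 + (14 + 15) = -214*(-1100) + 29 = 235400 + 29 = 235429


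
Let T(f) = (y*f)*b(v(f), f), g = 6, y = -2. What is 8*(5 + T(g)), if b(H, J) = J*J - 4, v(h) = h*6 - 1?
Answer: -3032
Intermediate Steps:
v(h) = -1 + 6*h (v(h) = 6*h - 1 = -1 + 6*h)
b(H, J) = -4 + J**2 (b(H, J) = J**2 - 4 = -4 + J**2)
T(f) = -2*f*(-4 + f**2) (T(f) = (-2*f)*(-4 + f**2) = -2*f*(-4 + f**2))
8*(5 + T(g)) = 8*(5 + 2*6*(4 - 1*6**2)) = 8*(5 + 2*6*(4 - 1*36)) = 8*(5 + 2*6*(4 - 36)) = 8*(5 + 2*6*(-32)) = 8*(5 - 384) = 8*(-379) = -3032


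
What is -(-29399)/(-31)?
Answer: -29399/31 ≈ -948.35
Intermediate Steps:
-(-29399)/(-31) = -(-29399)*(-1)/31 = -29399*1/31 = -29399/31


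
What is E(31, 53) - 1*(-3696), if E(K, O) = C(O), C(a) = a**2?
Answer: 6505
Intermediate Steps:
E(K, O) = O**2
E(31, 53) - 1*(-3696) = 53**2 - 1*(-3696) = 2809 + 3696 = 6505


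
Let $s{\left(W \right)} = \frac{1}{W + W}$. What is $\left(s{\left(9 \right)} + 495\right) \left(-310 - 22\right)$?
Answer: $- \frac{1479226}{9} \approx -1.6436 \cdot 10^{5}$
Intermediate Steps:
$s{\left(W \right)} = \frac{1}{2 W}$
$\left(s{\left(9 \right)} + 495\right) \left(-310 - 22\right) = \left(\frac{1}{2 \cdot 9} + 495\right) \left(-310 - 22\right) = \left(\frac{1}{2} \cdot \frac{1}{9} + 495\right) \left(-332\right) = \left(\frac{1}{18} + 495\right) \left(-332\right) = \frac{8911}{18} \left(-332\right) = - \frac{1479226}{9}$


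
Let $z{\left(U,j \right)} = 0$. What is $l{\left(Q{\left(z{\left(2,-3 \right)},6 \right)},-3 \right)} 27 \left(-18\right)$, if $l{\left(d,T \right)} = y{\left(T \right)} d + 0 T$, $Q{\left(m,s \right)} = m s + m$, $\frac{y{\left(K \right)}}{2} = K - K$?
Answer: $0$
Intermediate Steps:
$y{\left(K \right)} = 0$ ($y{\left(K \right)} = 2 \left(K - K\right) = 2 \cdot 0 = 0$)
$Q{\left(m,s \right)} = m + m s$
$l{\left(d,T \right)} = 0$ ($l{\left(d,T \right)} = 0 d + 0 T = 0 + 0 = 0$)
$l{\left(Q{\left(z{\left(2,-3 \right)},6 \right)},-3 \right)} 27 \left(-18\right) = 0 \cdot 27 \left(-18\right) = 0 \left(-18\right) = 0$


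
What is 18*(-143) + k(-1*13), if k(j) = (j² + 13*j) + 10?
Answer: -2564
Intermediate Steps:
k(j) = 10 + j² + 13*j
18*(-143) + k(-1*13) = 18*(-143) + (10 + (-1*13)² + 13*(-1*13)) = -2574 + (10 + (-13)² + 13*(-13)) = -2574 + (10 + 169 - 169) = -2574 + 10 = -2564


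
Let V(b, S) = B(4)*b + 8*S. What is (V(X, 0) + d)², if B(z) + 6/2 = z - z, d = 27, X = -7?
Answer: 2304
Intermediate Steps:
B(z) = -3 (B(z) = -3 + (z - z) = -3 + 0 = -3)
V(b, S) = -3*b + 8*S
(V(X, 0) + d)² = ((-3*(-7) + 8*0) + 27)² = ((21 + 0) + 27)² = (21 + 27)² = 48² = 2304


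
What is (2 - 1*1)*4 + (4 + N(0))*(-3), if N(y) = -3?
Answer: 1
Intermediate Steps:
(2 - 1*1)*4 + (4 + N(0))*(-3) = (2 - 1*1)*4 + (4 - 3)*(-3) = (2 - 1)*4 + 1*(-3) = 1*4 - 3 = 4 - 3 = 1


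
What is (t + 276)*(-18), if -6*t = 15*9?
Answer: -4563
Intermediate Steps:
t = -45/2 (t = -5*9/2 = -⅙*135 = -45/2 ≈ -22.500)
(t + 276)*(-18) = (-45/2 + 276)*(-18) = (507/2)*(-18) = -4563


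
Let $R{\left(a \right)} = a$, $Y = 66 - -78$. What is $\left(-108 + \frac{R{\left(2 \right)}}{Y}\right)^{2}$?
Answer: $\frac{60450625}{5184} \approx 11661.0$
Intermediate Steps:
$Y = 144$ ($Y = 66 + 78 = 144$)
$\left(-108 + \frac{R{\left(2 \right)}}{Y}\right)^{2} = \left(-108 + \frac{2}{144}\right)^{2} = \left(-108 + 2 \cdot \frac{1}{144}\right)^{2} = \left(-108 + \frac{1}{72}\right)^{2} = \left(- \frac{7775}{72}\right)^{2} = \frac{60450625}{5184}$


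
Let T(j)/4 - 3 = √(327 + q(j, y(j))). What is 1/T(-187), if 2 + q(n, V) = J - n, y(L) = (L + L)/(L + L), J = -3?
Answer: -3/2000 + √509/2000 ≈ 0.0097805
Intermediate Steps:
y(L) = 1 (y(L) = (2*L)/((2*L)) = (2*L)*(1/(2*L)) = 1)
q(n, V) = -5 - n (q(n, V) = -2 + (-3 - n) = -5 - n)
T(j) = 12 + 4*√(322 - j) (T(j) = 12 + 4*√(327 + (-5 - j)) = 12 + 4*√(322 - j))
1/T(-187) = 1/(12 + 4*√(322 - 1*(-187))) = 1/(12 + 4*√(322 + 187)) = 1/(12 + 4*√509)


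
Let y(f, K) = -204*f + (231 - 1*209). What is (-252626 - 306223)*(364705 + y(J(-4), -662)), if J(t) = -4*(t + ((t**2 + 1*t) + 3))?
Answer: -208843547847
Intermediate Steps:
J(t) = -12 - 8*t - 4*t**2 (J(t) = -4*(t + ((t**2 + t) + 3)) = -4*(t + ((t + t**2) + 3)) = -4*(t + (3 + t + t**2)) = -4*(3 + t**2 + 2*t) = -12 - 8*t - 4*t**2)
y(f, K) = 22 - 204*f (y(f, K) = -204*f + (231 - 209) = -204*f + 22 = 22 - 204*f)
(-252626 - 306223)*(364705 + y(J(-4), -662)) = (-252626 - 306223)*(364705 + (22 - 204*(-12 - 8*(-4) - 4*(-4)**2))) = -558849*(364705 + (22 - 204*(-12 + 32 - 4*16))) = -558849*(364705 + (22 - 204*(-12 + 32 - 64))) = -558849*(364705 + (22 - 204*(-44))) = -558849*(364705 + (22 + 8976)) = -558849*(364705 + 8998) = -558849*373703 = -208843547847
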